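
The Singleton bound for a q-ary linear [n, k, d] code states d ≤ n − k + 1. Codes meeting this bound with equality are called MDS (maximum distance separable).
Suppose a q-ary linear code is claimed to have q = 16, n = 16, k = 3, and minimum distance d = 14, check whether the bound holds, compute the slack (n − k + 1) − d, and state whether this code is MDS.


Singleton RHS = n − k + 1 = 14, slack = 0, bound satisfied, MDS.

Singleton bound: d ≤ n − k + 1.
Here n = 16, k = 3, so n − k + 1 = 14.
Given d = 14, check d ≤ 14: YES.
Slack = (n − k + 1) − d = 0.
The code is MDS (slack = 0).
Description: the claimed parameters are [16, 3, 14]_16; such a code would be MDS (meets Singleton bound).


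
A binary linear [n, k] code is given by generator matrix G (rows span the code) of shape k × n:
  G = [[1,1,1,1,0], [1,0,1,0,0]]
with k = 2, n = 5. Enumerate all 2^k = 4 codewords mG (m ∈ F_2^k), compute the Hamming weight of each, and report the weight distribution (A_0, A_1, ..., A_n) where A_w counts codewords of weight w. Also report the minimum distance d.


Weight distribution: A_0 = 1, A_2 = 2, A_4 = 1. Minimum distance d = 2.

Enumerate all 2^2 = 4 messages m ∈ F_2^2.
For each, compute codeword c = mG in F_2^5, then tally its weight.
  m = 00 → c = 00000, weight = 0.
  m = 10 → c = 11110, weight = 4.
  m = 01 → c = 10100, weight = 2.
  m = 11 → c = 01010, weight = 2.
Tally weights:
  weight 0: 1 codewords.
  weight 2: 2 codewords.
  weight 4: 1 codewords.
Minimum distance d = smallest w > 0 with A_w > 0 = 2.
Sanity: Σ A_w = 4 = 2^2 = 4 ✓.


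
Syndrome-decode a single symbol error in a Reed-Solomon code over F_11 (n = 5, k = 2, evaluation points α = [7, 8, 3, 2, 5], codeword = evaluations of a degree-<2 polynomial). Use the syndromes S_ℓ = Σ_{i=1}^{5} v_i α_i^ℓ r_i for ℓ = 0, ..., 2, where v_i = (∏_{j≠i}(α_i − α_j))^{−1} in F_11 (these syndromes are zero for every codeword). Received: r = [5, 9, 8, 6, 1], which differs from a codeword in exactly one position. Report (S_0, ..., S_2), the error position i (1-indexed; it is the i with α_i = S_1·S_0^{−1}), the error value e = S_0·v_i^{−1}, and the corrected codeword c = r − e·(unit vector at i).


S = (1, 8, 9), error at position 2, error magnitude e = 2, c = [5, 7, 8, 6, 1].

Step 1: column multipliers v_i = (∏_{j≠i}(α_i − α_j))^{−1} mod 11.
  i = 1 (α = 7): (7−8)(7−3)(7−2)(7−5) = (−1)·4·5·2 = −40 ≡ 4, so v_1 = 4^{−1} = 3 (mod 11).
  i = 2 (α = 8): (8−7)(8−3)(8−2)(8−5) = 1·5·6·3 = 90 ≡ 2, so v_2 = 2^{−1} = 6 (mod 11).
  i = 3 (α = 3): (3−7)(3−8)(3−2)(3−5) = (−4)·(−5)·1·(−2) = −40 ≡ 4, so v_3 = 4^{−1} = 3 (mod 11).
  i = 4 (α = 2): (2−7)(2−8)(2−3)(2−5) = (−5)·(−6)·(−1)·(−3) = 90 ≡ 2, so v_4 = 2^{−1} = 6 (mod 11).
  i = 5 (α = 5): (5−7)(5−8)(5−3)(5−2) = (−2)·(−3)·2·3 = 36 ≡ 3, so v_5 = 3^{−1} = 4 (mod 11).
  v = [3, 6, 3, 6, 4].
Step 2: syndromes of r = [5, 9, 8, 6, 1] (all sums mod 11).
  S_0 = Σ v_i r_i = 3·5 + 6·9 + 3·8 + 6·6 + 4·1 = 133 ≡ 1.
  S_1 = Σ v_i α_i r_i = 3·7·5 + 6·8·9 + 3·3·8 + 6·2·6 + 4·5·1 = 701 ≡ 8.
  α_i^2 mod 11 = [5, 9, 9, 4, 3].
  S_2 = Σ v_i α_i^2 r_i = 3·5·5 + 6·9·9 + 3·9·8 + 6·4·6 + 4·3·1 = 933 ≡ 9.
  S = (1, 8, 9) ≠ 0, so r is not a codeword (an error is present).
Step 3: locate the error. For a single error e at position i, S_ℓ = v_i·e·α_i^ℓ, so α_err = S_1/S_0.
  S_0^{−1} = 1^{−1} = 1 (mod 11), so α_err = 8·1 = 8 ≡ 8 = α_2. Error position i = 2.
  Consistency check: S_2/S_1 = 9·7 = 63 ≡ 8 = α_err ✓ (single-error assumption holds).
Step 4: error magnitude e = S_0/v_2 = S_0·∏_{j≠2}(α_2 − α_j) = 1·2 = 2 ≡ 2 (mod 11).
Step 5: correct position 2: c_2 = r_2 − e = 9 − 2 ≡ 7 (mod 11). Hence c = [5, 7, 8, 6, 1].
  Check: interpolating c through the α_i gives m(x) = 2 + 2·x (degree < 2) with m(α_i) = c_i for every i, so c is indeed a codeword.


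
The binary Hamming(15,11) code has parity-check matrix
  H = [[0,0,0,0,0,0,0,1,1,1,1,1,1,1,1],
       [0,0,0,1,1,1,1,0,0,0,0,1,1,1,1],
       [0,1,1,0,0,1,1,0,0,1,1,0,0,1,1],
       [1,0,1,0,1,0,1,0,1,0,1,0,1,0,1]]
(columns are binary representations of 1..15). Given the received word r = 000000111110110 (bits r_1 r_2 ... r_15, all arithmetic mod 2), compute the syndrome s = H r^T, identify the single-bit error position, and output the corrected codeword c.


s = (0, 1, 0, 0)^T, error position = 4, corrected codeword c = 000100111110110

Compute s = H r^T mod 2 one row at a time:
  s_1 = 1 + 1 + 1 + 1 + 0 + 1 + 1 + 0 = 6 ≡ 0 (mod 2).
  s_2 = 0 + 0 + 0 + 1 + 0 + 1 + 1 + 0 = 3 ≡ 1 (mod 2).
  s_3 = 0 + 0 + 0 + 1 + 1 + 1 + 1 + 0 = 4 ≡ 0 (mod 2).
  s_4 = 0 + 0 + 0 + 1 + 1 + 1 + 1 + 0 = 4 ≡ 0 (mod 2).
s = (0, 1, 0, 0)^T — this equals column 4 of H (binary 0100), so error is at position 4.
Correct: flip bit 4 of r = 000000111110110 to get c = 000100111110110.


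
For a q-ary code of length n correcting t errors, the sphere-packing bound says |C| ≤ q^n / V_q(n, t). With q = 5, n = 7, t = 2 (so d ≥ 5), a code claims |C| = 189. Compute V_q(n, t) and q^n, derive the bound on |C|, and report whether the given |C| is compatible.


V_q(n, t) = 365, q^n = 78125, Hamming bound = 214, |C| = 189 ≤ bound (satisfied).

Step 1: Compute V_q(n, t) = Σ_{j=0}^2 C(n, j) (q−1)^j.
  j = 0: C(7,0)·(4)^0 = 1·1 = 1.
  j = 1: C(7,1)·(4)^1 = 7·4 = 28.
  j = 2: C(7,2)·(4)^2 = 21·16 = 336.
  V_q(n, t) = 1 + 28 + 336 = 365.
Step 2: q^n = 5^7 = 78125.
Step 3: Hamming bound ⌊q^n / V_q(n,t)⌋ = ⌊78125/365⌋ = 214.
Step 4: Compare |C| = 189 to 214: satisfied.
The claimed |C| lies below the Hamming bound.


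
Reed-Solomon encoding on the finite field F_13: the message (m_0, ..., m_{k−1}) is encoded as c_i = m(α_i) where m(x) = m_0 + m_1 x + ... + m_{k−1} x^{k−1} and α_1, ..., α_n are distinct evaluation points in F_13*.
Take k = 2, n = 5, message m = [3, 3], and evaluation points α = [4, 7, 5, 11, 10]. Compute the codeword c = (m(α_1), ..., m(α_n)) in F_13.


c = [2, 11, 5, 10, 7]

Message polynomial: m(x) = 3 + 3·x (mod 13).
For each evaluation point α_i, compute m(α_i) mod 13:
  α_1 = 4: Horner steps 3 → 2, so m(4) = 2.
  α_2 = 7: Horner steps 3 → 11, so m(7) = 11.
  α_3 = 5: Horner steps 3 → 5, so m(5) = 5.
  α_4 = 11: Horner steps 3 → 10, so m(11) = 10.
  α_5 = 10: Horner steps 3 → 7, so m(10) = 7.
Codeword c = [2, 11, 5, 10, 7] ∈ F_13^5.


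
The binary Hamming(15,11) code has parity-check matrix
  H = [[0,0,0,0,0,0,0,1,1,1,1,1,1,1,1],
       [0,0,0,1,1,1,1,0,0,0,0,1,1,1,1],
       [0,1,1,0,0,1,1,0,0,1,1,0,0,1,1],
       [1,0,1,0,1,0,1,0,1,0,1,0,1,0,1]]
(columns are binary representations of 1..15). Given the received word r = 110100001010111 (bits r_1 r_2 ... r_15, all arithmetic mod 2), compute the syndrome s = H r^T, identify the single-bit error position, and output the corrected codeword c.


s = (1, 0, 0, 1)^T, error position = 9, corrected codeword c = 110100000010111

Compute s = H r^T mod 2 one row at a time:
  s_1 = 0 + 1 + 0 + 1 + 0 + 1 + 1 + 1 = 5 ≡ 1 (mod 2).
  s_2 = 1 + 0 + 0 + 0 + 0 + 1 + 1 + 1 = 4 ≡ 0 (mod 2).
  s_3 = 1 + 0 + 0 + 0 + 0 + 1 + 1 + 1 = 4 ≡ 0 (mod 2).
  s_4 = 1 + 0 + 0 + 0 + 1 + 1 + 1 + 1 = 5 ≡ 1 (mod 2).
s = (1, 0, 0, 1)^T — this equals column 9 of H (binary 1001), so error is at position 9.
Correct: flip bit 9 of r = 110100001010111 to get c = 110100000010111.


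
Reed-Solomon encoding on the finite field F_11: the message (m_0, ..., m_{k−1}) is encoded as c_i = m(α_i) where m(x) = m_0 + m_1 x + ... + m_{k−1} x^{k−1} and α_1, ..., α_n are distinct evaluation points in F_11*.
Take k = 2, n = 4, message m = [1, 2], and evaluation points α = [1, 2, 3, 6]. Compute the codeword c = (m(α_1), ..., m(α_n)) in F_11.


c = [3, 5, 7, 2]

Message polynomial: m(x) = 1 + 2·x (mod 11).
For each evaluation point α_i, compute m(α_i) mod 11:
  α_1 = 1: Horner steps 2 → 3, so m(1) = 3.
  α_2 = 2: Horner steps 2 → 5, so m(2) = 5.
  α_3 = 3: Horner steps 2 → 7, so m(3) = 7.
  α_4 = 6: Horner steps 2 → 2, so m(6) = 2.
Codeword c = [3, 5, 7, 2] ∈ F_11^4.


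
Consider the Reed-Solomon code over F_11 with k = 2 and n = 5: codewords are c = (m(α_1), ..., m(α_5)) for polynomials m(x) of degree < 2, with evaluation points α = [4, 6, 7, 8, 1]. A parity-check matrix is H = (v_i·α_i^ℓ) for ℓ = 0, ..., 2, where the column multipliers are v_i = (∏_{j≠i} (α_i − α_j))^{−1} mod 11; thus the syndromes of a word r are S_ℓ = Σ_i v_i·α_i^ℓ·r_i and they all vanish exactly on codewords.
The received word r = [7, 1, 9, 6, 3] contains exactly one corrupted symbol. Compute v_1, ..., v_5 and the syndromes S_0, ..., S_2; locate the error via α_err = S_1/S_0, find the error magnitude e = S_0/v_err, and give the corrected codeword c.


S = (3, 3, 3), error at position 5, error magnitude e = 9, c = [7, 1, 9, 6, 5].

Step 1: column multipliers v_i = (∏_{j≠i}(α_i − α_j))^{−1} mod 11.
  i = 1 (α = 4): (4−6)(4−7)(4−8)(4−1) = (−2)·(−3)·(−4)·3 = −72 ≡ 5, so v_1 = 5^{−1} = 9 (mod 11).
  i = 2 (α = 6): (6−4)(6−7)(6−8)(6−1) = 2·(−1)·(−2)·5 = 20 ≡ 9, so v_2 = 9^{−1} = 5 (mod 11).
  i = 3 (α = 7): (7−4)(7−6)(7−8)(7−1) = 3·1·(−1)·6 = −18 ≡ 4, so v_3 = 4^{−1} = 3 (mod 11).
  i = 4 (α = 8): (8−4)(8−6)(8−7)(8−1) = 4·2·1·7 = 56 ≡ 1, so v_4 = 1^{−1} = 1 (mod 11).
  i = 5 (α = 1): (1−4)(1−6)(1−7)(1−8) = (−3)·(−5)·(−6)·(−7) = 630 ≡ 3, so v_5 = 3^{−1} = 4 (mod 11).
  v = [9, 5, 3, 1, 4].
Step 2: syndromes of r = [7, 1, 9, 6, 3] (all sums mod 11).
  S_0 = Σ v_i r_i = 9·7 + 5·1 + 3·9 + 1·6 + 4·3 = 113 ≡ 3.
  S_1 = Σ v_i α_i r_i = 9·4·7 + 5·6·1 + 3·7·9 + 1·8·6 + 4·1·3 = 531 ≡ 3.
  α_i^2 mod 11 = [5, 3, 5, 9, 1].
  S_2 = Σ v_i α_i^2 r_i = 9·5·7 + 5·3·1 + 3·5·9 + 1·9·6 + 4·1·3 = 531 ≡ 3.
  S = (3, 3, 3) ≠ 0, so r is not a codeword (an error is present).
Step 3: locate the error. For a single error e at position i, S_ℓ = v_i·e·α_i^ℓ, so α_err = S_1/S_0.
  S_0^{−1} = 3^{−1} = 4 (mod 11), so α_err = 3·4 = 12 ≡ 1 = α_5. Error position i = 5.
  Consistency check: S_2/S_1 = 3·4 = 12 ≡ 1 = α_err ✓ (single-error assumption holds).
Step 4: error magnitude e = S_0/v_5 = S_0·∏_{j≠5}(α_5 − α_j) = 3·3 = 9 ≡ 9 (mod 11).
Step 5: correct position 5: c_5 = r_5 − e = 3 − 9 ≡ 5 (mod 11). Hence c = [7, 1, 9, 6, 5].
  Check: interpolating c through the α_i gives m(x) = 8 + 8·x (degree < 2) with m(α_i) = c_i for every i, so c is indeed a codeword.


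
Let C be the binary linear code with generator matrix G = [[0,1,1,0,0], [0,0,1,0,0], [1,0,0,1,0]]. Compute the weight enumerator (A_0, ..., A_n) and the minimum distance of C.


Weight distribution: A_0 = 1, A_1 = 2, A_2 = 2, A_3 = 2, A_4 = 1. Minimum distance d = 1.

Enumerate all 2^3 = 8 messages m ∈ F_2^3.
For each, compute codeword c = mG in F_2^5, then tally its weight.
  m = 000 → c = 00000, weight = 0.
  m = 100 → c = 01100, weight = 2.
  m = 010 → c = 00100, weight = 1.
  m = 110 → c = 01000, weight = 1.
  m = 001 → c = 10010, weight = 2.
  m = 101 → c = 11110, weight = 4.
  m = 011 → c = 10110, weight = 3.
  m = 111 → c = 11010, weight = 3.
Tally weights:
  weight 0: 1 codewords.
  weight 1: 2 codewords.
  weight 2: 2 codewords.
  weight 3: 2 codewords.
  weight 4: 1 codewords.
Minimum distance d = smallest w > 0 with A_w > 0 = 1.
Sanity: Σ A_w = 8 = 2^3 = 8 ✓.


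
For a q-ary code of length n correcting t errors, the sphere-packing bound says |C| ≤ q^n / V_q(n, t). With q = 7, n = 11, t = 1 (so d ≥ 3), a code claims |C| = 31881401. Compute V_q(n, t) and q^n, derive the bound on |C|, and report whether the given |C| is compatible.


V_q(n, t) = 67, q^n = 1977326743, Hamming bound = 29512339, |C| = 31881401 > bound (violated).

Step 1: Compute V_q(n, t) = Σ_{j=0}^1 C(n, j) (q−1)^j.
  j = 0: C(11,0)·(6)^0 = 1·1 = 1.
  j = 1: C(11,1)·(6)^1 = 11·6 = 66.
  V_q(n, t) = 1 + 66 = 67.
Step 2: q^n = 7^11 = 1977326743.
Step 3: Hamming bound ⌊q^n / V_q(n,t)⌋ = ⌊1977326743/67⌋ = 29512339.
Step 4: Compare |C| = 31881401 to 29512339: violated.
The claimed |C| lies above the Hamming bound, so no 7-ary code of length 11 with d ≥ 3 can have 31881401 codewords.


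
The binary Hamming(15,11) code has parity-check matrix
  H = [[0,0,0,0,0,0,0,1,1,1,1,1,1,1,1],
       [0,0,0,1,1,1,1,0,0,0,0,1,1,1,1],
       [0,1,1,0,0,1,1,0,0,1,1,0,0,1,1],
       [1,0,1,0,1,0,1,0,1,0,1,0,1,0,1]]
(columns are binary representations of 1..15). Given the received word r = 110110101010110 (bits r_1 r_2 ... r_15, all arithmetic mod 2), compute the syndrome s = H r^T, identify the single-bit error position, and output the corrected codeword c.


s = (0, 1, 0, 0)^T, error position = 4, corrected codeword c = 110010101010110

Compute s = H r^T mod 2 one row at a time:
  s_1 = 0 + 1 + 0 + 1 + 0 + 1 + 1 + 0 = 4 ≡ 0 (mod 2).
  s_2 = 1 + 1 + 0 + 1 + 0 + 1 + 1 + 0 = 5 ≡ 1 (mod 2).
  s_3 = 1 + 0 + 0 + 1 + 0 + 1 + 1 + 0 = 4 ≡ 0 (mod 2).
  s_4 = 1 + 0 + 1 + 1 + 1 + 1 + 1 + 0 = 6 ≡ 0 (mod 2).
s = (0, 1, 0, 0)^T — this equals column 4 of H (binary 0100), so error is at position 4.
Correct: flip bit 4 of r = 110110101010110 to get c = 110010101010110.


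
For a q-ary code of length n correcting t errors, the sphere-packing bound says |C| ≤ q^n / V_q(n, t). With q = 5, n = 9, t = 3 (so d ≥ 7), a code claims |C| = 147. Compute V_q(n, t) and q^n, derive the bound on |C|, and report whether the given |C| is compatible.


V_q(n, t) = 5989, q^n = 1953125, Hamming bound = 326, |C| = 147 ≤ bound (satisfied).

Step 1: Compute V_q(n, t) = Σ_{j=0}^3 C(n, j) (q−1)^j.
  j = 0: C(9,0)·(4)^0 = 1·1 = 1.
  j = 1: C(9,1)·(4)^1 = 9·4 = 36.
  j = 2: C(9,2)·(4)^2 = 36·16 = 576.
  j = 3: C(9,3)·(4)^3 = 84·64 = 5376.
  V_q(n, t) = 1 + 36 + 576 + 5376 = 5989.
Step 2: q^n = 5^9 = 1953125.
Step 3: Hamming bound ⌊q^n / V_q(n,t)⌋ = ⌊1953125/5989⌋ = 326.
Step 4: Compare |C| = 147 to 326: satisfied.
The claimed |C| lies below the Hamming bound.


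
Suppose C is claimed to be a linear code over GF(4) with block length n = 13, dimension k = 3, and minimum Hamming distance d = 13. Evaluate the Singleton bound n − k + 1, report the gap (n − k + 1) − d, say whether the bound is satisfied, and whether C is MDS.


Singleton RHS = n − k + 1 = 11, slack = -2, bound violated (no such code; not MDS).

Singleton bound: d ≤ n − k + 1.
Here n = 13, k = 3, so n − k + 1 = 11.
Given d = 13, check d ≤ 11: NO.
Slack = (n − k + 1) − d = -2.
The slack is negative: d = 13 exceeds n − k + 1 = 11 by 2, so the Singleton bound is violated and no linear [13, 3, 13]_4 code can exist. In particular it is not MDS (MDS requires d = n − k + 1 exactly).
Description: the claimed parameters are [13, 3, 13]_4; such a code would be impossible (violates the Singleton bound).


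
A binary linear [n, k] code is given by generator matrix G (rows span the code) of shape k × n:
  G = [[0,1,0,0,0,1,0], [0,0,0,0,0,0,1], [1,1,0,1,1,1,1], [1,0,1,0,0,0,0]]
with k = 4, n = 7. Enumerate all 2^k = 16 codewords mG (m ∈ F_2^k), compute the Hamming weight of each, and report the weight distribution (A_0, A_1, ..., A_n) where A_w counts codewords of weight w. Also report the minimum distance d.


Weight distribution: A_0 = 1, A_1 = 1, A_2 = 2, A_3 = 4, A_4 = 3, A_5 = 3, A_6 = 2. Minimum distance d = 1.

Enumerate all 2^4 = 16 messages m ∈ F_2^4.
For each, compute codeword c = mG in F_2^7, then tally its weight.
  m = 0000 → c = 0000000, weight = 0.
  m = 1000 → c = 0100010, weight = 2.
  m = 0100 → c = 0000001, weight = 1.
  m = 1100 → c = 0100011, weight = 3.
  m = 0010 → c = 1101111, weight = 6.
  m = 1010 → c = 1001101, weight = 4.
  m = 0110 → c = 1101110, weight = 5.
  m = 1110 → c = 1001100, weight = 3.
  m = 0001 → c = 1010000, weight = 2.
  m = 1001 → c = 1110010, weight = 4.
  m = 0101 → c = 1010001, weight = 3.
  m = 1101 → c = 1110011, weight = 5.
  m = 0011 → c = 0111111, weight = 6.
  m = 1011 → c = 0011101, weight = 4.
  m = 0111 → c = 0111110, weight = 5.
  m = 1111 → c = 0011100, weight = 3.
Tally weights:
  weight 0: 1 codewords.
  weight 1: 1 codewords.
  weight 2: 2 codewords.
  weight 3: 4 codewords.
  weight 4: 3 codewords.
  weight 5: 3 codewords.
  weight 6: 2 codewords.
Minimum distance d = smallest w > 0 with A_w > 0 = 1.
Sanity: Σ A_w = 16 = 2^4 = 16 ✓.


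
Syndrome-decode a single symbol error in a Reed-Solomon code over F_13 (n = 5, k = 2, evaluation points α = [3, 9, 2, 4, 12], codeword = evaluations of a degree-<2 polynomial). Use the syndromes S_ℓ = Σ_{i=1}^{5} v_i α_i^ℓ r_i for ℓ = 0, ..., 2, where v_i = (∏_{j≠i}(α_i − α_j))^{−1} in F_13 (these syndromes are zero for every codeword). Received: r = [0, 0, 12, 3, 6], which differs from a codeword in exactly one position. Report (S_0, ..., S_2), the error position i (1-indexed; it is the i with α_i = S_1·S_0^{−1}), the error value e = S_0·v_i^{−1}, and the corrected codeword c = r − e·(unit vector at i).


S = (7, 8, 11), error at position 1, error magnitude e = 12, c = [1, 0, 12, 3, 6].

Step 1: column multipliers v_i = (∏_{j≠i}(α_i − α_j))^{−1} mod 13.
  i = 1 (α = 3): (3−9)(3−2)(3−4)(3−12) = (−6)·1·(−1)·(−9) = −54 ≡ 11, so v_1 = 11^{−1} = 6 (mod 13).
  i = 2 (α = 9): (9−3)(9−2)(9−4)(9−12) = 6·7·5·(−3) = −630 ≡ 7, so v_2 = 7^{−1} = 2 (mod 13).
  i = 3 (α = 2): (2−3)(2−9)(2−4)(2−12) = (−1)·(−7)·(−2)·(−10) = 140 ≡ 10, so v_3 = 10^{−1} = 4 (mod 13).
  i = 4 (α = 4): (4−3)(4−9)(4−2)(4−12) = 1·(−5)·2·(−8) = 80 ≡ 2, so v_4 = 2^{−1} = 7 (mod 13).
  i = 5 (α = 12): (12−3)(12−9)(12−2)(12−4) = 9·3·10·8 = 2160 ≡ 2, so v_5 = 2^{−1} = 7 (mod 13).
  v = [6, 2, 4, 7, 7].
Step 2: syndromes of r = [0, 0, 12, 3, 6] (all sums mod 13).
  S_0 = Σ v_i r_i = 6·0 + 2·0 + 4·12 + 7·3 + 7·6 = 111 ≡ 7.
  S_1 = Σ v_i α_i r_i = 6·3·0 + 2·9·0 + 4·2·12 + 7·4·3 + 7·12·6 = 684 ≡ 8.
  α_i^2 mod 13 = [9, 3, 4, 3, 1].
  S_2 = Σ v_i α_i^2 r_i = 6·9·0 + 2·3·0 + 4·4·12 + 7·3·3 + 7·1·6 = 297 ≡ 11.
  S = (7, 8, 11) ≠ 0, so r is not a codeword (an error is present).
Step 3: locate the error. For a single error e at position i, S_ℓ = v_i·e·α_i^ℓ, so α_err = S_1/S_0.
  S_0^{−1} = 7^{−1} = 2 (mod 13), so α_err = 8·2 = 16 ≡ 3 = α_1. Error position i = 1.
  Consistency check: S_2/S_1 = 11·5 = 55 ≡ 3 = α_err ✓ (single-error assumption holds).
Step 4: error magnitude e = S_0/v_1 = S_0·∏_{j≠1}(α_1 − α_j) = 7·11 = 77 ≡ 12 (mod 13).
Step 5: correct position 1: c_1 = r_1 − e = 0 − 12 ≡ 1 (mod 13). Hence c = [1, 0, 12, 3, 6].
  Check: interpolating c through the α_i gives m(x) = 8 + 2·x (degree < 2) with m(α_i) = c_i for every i, so c is indeed a codeword.


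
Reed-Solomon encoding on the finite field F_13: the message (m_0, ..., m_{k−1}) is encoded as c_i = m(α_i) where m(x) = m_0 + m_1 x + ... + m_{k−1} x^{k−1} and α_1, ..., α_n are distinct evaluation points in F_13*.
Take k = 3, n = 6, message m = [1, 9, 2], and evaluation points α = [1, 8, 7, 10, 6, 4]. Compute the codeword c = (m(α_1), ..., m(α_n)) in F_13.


c = [12, 6, 6, 5, 10, 4]

Message polynomial: m(x) = 1 + 9·x + 2·x^2 (mod 13).
For each evaluation point α_i, compute m(α_i) mod 13:
  α_1 = 1: Horner steps 2 → 11 → 12, so m(1) = 12.
  α_2 = 8: Horner steps 2 → 12 → 6, so m(8) = 6.
  α_3 = 7: Horner steps 2 → 10 → 6, so m(7) = 6.
  α_4 = 10: Horner steps 2 → 3 → 5, so m(10) = 5.
  α_5 = 6: Horner steps 2 → 8 → 10, so m(6) = 10.
  α_6 = 4: Horner steps 2 → 4 → 4, so m(4) = 4.
Codeword c = [12, 6, 6, 5, 10, 4] ∈ F_13^6.


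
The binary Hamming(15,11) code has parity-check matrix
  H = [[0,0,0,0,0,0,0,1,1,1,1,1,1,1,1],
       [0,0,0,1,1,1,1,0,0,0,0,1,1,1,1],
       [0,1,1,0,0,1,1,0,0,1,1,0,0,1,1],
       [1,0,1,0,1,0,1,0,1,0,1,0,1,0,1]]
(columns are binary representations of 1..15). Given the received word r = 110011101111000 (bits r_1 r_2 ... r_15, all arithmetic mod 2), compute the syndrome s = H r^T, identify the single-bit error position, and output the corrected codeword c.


s = (0, 0, 1, 1)^T, error position = 3, corrected codeword c = 111011101111000

Compute s = H r^T mod 2 one row at a time:
  s_1 = 0 + 1 + 1 + 1 + 1 + 0 + 0 + 0 = 4 ≡ 0 (mod 2).
  s_2 = 0 + 1 + 1 + 1 + 1 + 0 + 0 + 0 = 4 ≡ 0 (mod 2).
  s_3 = 1 + 0 + 1 + 1 + 1 + 1 + 0 + 0 = 5 ≡ 1 (mod 2).
  s_4 = 1 + 0 + 1 + 1 + 1 + 1 + 0 + 0 = 5 ≡ 1 (mod 2).
s = (0, 0, 1, 1)^T — this equals column 3 of H (binary 0011), so error is at position 3.
Correct: flip bit 3 of r = 110011101111000 to get c = 111011101111000.


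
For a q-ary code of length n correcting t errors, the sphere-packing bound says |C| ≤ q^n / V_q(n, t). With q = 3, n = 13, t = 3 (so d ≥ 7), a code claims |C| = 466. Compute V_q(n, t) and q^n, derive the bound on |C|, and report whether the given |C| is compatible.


V_q(n, t) = 2627, q^n = 1594323, Hamming bound = 606, |C| = 466 ≤ bound (satisfied).

Step 1: Compute V_q(n, t) = Σ_{j=0}^3 C(n, j) (q−1)^j.
  j = 0: C(13,0)·(2)^0 = 1·1 = 1.
  j = 1: C(13,1)·(2)^1 = 13·2 = 26.
  j = 2: C(13,2)·(2)^2 = 78·4 = 312.
  j = 3: C(13,3)·(2)^3 = 286·8 = 2288.
  V_q(n, t) = 1 + 26 + 312 + 2288 = 2627.
Step 2: q^n = 3^13 = 1594323.
Step 3: Hamming bound ⌊q^n / V_q(n,t)⌋ = ⌊1594323/2627⌋ = 606.
Step 4: Compare |C| = 466 to 606: satisfied.
The claimed |C| lies below the Hamming bound.


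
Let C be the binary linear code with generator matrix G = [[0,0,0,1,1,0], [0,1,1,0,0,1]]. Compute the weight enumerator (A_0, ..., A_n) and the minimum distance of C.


Weight distribution: A_0 = 1, A_2 = 1, A_3 = 1, A_5 = 1. Minimum distance d = 2.

Enumerate all 2^2 = 4 messages m ∈ F_2^2.
For each, compute codeword c = mG in F_2^6, then tally its weight.
  m = 00 → c = 000000, weight = 0.
  m = 10 → c = 000110, weight = 2.
  m = 01 → c = 011001, weight = 3.
  m = 11 → c = 011111, weight = 5.
Tally weights:
  weight 0: 1 codewords.
  weight 2: 1 codewords.
  weight 3: 1 codewords.
  weight 5: 1 codewords.
Minimum distance d = smallest w > 0 with A_w > 0 = 2.
Sanity: Σ A_w = 4 = 2^2 = 4 ✓.


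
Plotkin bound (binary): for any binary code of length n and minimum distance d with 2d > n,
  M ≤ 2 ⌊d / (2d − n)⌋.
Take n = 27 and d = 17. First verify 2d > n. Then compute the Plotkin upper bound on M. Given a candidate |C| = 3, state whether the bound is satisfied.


Plotkin bound M ≤ 4; given |C| = 3 ≤ bound (satisfied).

Check applicability: 2d = 34, n = 27.
2d − n = 7 > 0, so Plotkin applies.
Compute d/(2d−n) = 17/7 ≈ 2.4286.
⌊d/(2d−n)⌋ = 2.
Plotkin bound: M ≤ 2·2 = 4.
Given |C| = 3, check: satisfied.
This |C| is below the Plotkin bound.


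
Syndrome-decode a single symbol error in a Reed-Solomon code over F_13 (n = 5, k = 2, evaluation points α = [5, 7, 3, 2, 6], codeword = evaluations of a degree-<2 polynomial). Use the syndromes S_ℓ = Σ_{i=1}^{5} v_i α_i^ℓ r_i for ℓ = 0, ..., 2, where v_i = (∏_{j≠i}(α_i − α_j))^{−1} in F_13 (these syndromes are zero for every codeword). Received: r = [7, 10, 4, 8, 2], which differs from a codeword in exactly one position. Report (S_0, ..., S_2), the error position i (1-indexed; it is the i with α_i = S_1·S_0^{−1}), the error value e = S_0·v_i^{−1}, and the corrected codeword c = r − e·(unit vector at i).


S = (8, 3, 6), error at position 4, error magnitude e = 12, c = [7, 10, 4, 9, 2].

Step 1: column multipliers v_i = (∏_{j≠i}(α_i − α_j))^{−1} mod 13.
  i = 1 (α = 5): (5−7)(5−3)(5−2)(5−6) = (−2)·2·3·(−1) = 12 ≡ 12, so v_1 = 12^{−1} = 12 (mod 13).
  i = 2 (α = 7): (7−5)(7−3)(7−2)(7−6) = 2·4·5·1 = 40 ≡ 1, so v_2 = 1^{−1} = 1 (mod 13).
  i = 3 (α = 3): (3−5)(3−7)(3−2)(3−6) = (−2)·(−4)·1·(−3) = −24 ≡ 2, so v_3 = 2^{−1} = 7 (mod 13).
  i = 4 (α = 2): (2−5)(2−7)(2−3)(2−6) = (−3)·(−5)·(−1)·(−4) = 60 ≡ 8, so v_4 = 8^{−1} = 5 (mod 13).
  i = 5 (α = 6): (6−5)(6−7)(6−3)(6−2) = 1·(−1)·3·4 = −12 ≡ 1, so v_5 = 1^{−1} = 1 (mod 13).
  v = [12, 1, 7, 5, 1].
Step 2: syndromes of r = [7, 10, 4, 8, 2] (all sums mod 13).
  S_0 = Σ v_i r_i = 12·7 + 1·10 + 7·4 + 5·8 + 1·2 = 164 ≡ 8.
  S_1 = Σ v_i α_i r_i = 12·5·7 + 1·7·10 + 7·3·4 + 5·2·8 + 1·6·2 = 666 ≡ 3.
  α_i^2 mod 13 = [12, 10, 9, 4, 10].
  S_2 = Σ v_i α_i^2 r_i = 12·12·7 + 1·10·10 + 7·9·4 + 5·4·8 + 1·10·2 = 1540 ≡ 6.
  S = (8, 3, 6) ≠ 0, so r is not a codeword (an error is present).
Step 3: locate the error. For a single error e at position i, S_ℓ = v_i·e·α_i^ℓ, so α_err = S_1/S_0.
  S_0^{−1} = 8^{−1} = 5 (mod 13), so α_err = 3·5 = 15 ≡ 2 = α_4. Error position i = 4.
  Consistency check: S_2/S_1 = 6·9 = 54 ≡ 2 = α_err ✓ (single-error assumption holds).
Step 4: error magnitude e = S_0/v_4 = S_0·∏_{j≠4}(α_4 − α_j) = 8·8 = 64 ≡ 12 (mod 13).
Step 5: correct position 4: c_4 = r_4 − e = 8 − 12 ≡ 9 (mod 13). Hence c = [7, 10, 4, 9, 2].
  Check: interpolating c through the α_i gives m(x) = 6 + 8·x (degree < 2) with m(α_i) = c_i for every i, so c is indeed a codeword.


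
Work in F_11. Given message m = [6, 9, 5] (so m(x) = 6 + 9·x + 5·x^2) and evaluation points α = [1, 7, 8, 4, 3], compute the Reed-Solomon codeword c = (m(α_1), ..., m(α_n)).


c = [9, 6, 2, 1, 1]

Message polynomial: m(x) = 6 + 9·x + 5·x^2 (mod 11).
For each evaluation point α_i, compute m(α_i) mod 11:
  α_1 = 1: Horner steps 5 → 3 → 9, so m(1) = 9.
  α_2 = 7: Horner steps 5 → 0 → 6, so m(7) = 6.
  α_3 = 8: Horner steps 5 → 5 → 2, so m(8) = 2.
  α_4 = 4: Horner steps 5 → 7 → 1, so m(4) = 1.
  α_5 = 3: Horner steps 5 → 2 → 1, so m(3) = 1.
Codeword c = [9, 6, 2, 1, 1] ∈ F_11^5.


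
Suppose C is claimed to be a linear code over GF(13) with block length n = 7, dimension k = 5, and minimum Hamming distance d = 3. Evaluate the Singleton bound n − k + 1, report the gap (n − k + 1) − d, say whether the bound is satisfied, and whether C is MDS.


Singleton RHS = n − k + 1 = 3, slack = 0, bound satisfied, MDS.

Singleton bound: d ≤ n − k + 1.
Here n = 7, k = 5, so n − k + 1 = 3.
Given d = 3, check d ≤ 3: YES.
Slack = (n − k + 1) − d = 0.
The code is MDS (slack = 0).
Description: the claimed parameters are [7, 5, 3]_13; such a code would be MDS (meets Singleton bound).


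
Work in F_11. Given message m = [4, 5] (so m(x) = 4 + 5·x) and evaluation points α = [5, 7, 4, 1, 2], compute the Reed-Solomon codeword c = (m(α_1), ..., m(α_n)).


c = [7, 6, 2, 9, 3]

Message polynomial: m(x) = 4 + 5·x (mod 11).
For each evaluation point α_i, compute m(α_i) mod 11:
  α_1 = 5: Horner steps 5 → 7, so m(5) = 7.
  α_2 = 7: Horner steps 5 → 6, so m(7) = 6.
  α_3 = 4: Horner steps 5 → 2, so m(4) = 2.
  α_4 = 1: Horner steps 5 → 9, so m(1) = 9.
  α_5 = 2: Horner steps 5 → 3, so m(2) = 3.
Codeword c = [7, 6, 2, 9, 3] ∈ F_11^5.


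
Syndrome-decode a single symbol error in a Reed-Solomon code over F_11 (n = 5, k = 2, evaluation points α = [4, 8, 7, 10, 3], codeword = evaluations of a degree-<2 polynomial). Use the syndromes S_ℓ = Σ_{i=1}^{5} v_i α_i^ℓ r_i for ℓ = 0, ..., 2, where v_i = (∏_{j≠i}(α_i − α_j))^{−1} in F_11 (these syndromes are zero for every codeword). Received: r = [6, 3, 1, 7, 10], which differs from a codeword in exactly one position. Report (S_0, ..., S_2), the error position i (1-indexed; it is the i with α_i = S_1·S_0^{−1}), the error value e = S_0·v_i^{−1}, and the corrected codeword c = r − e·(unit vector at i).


S = (9, 5, 4), error at position 5, error magnitude e = 6, c = [6, 3, 1, 7, 4].

Step 1: column multipliers v_i = (∏_{j≠i}(α_i − α_j))^{−1} mod 11.
  i = 1 (α = 4): (4−8)(4−7)(4−10)(4−3) = (−4)·(−3)·(−6)·1 = −72 ≡ 5, so v_1 = 5^{−1} = 9 (mod 11).
  i = 2 (α = 8): (8−4)(8−7)(8−10)(8−3) = 4·1·(−2)·5 = −40 ≡ 4, so v_2 = 4^{−1} = 3 (mod 11).
  i = 3 (α = 7): (7−4)(7−8)(7−10)(7−3) = 3·(−1)·(−3)·4 = 36 ≡ 3, so v_3 = 3^{−1} = 4 (mod 11).
  i = 4 (α = 10): (10−4)(10−8)(10−7)(10−3) = 6·2·3·7 = 252 ≡ 10, so v_4 = 10^{−1} = 10 (mod 11).
  i = 5 (α = 3): (3−4)(3−8)(3−7)(3−10) = (−1)·(−5)·(−4)·(−7) = 140 ≡ 8, so v_5 = 8^{−1} = 7 (mod 11).
  v = [9, 3, 4, 10, 7].
Step 2: syndromes of r = [6, 3, 1, 7, 10] (all sums mod 11).
  S_0 = Σ v_i r_i = 9·6 + 3·3 + 4·1 + 10·7 + 7·10 = 207 ≡ 9.
  S_1 = Σ v_i α_i r_i = 9·4·6 + 3·8·3 + 4·7·1 + 10·10·7 + 7·3·10 = 1226 ≡ 5.
  α_i^2 mod 11 = [5, 9, 5, 1, 9].
  S_2 = Σ v_i α_i^2 r_i = 9·5·6 + 3·9·3 + 4·5·1 + 10·1·7 + 7·9·10 = 1071 ≡ 4.
  S = (9, 5, 4) ≠ 0, so r is not a codeword (an error is present).
Step 3: locate the error. For a single error e at position i, S_ℓ = v_i·e·α_i^ℓ, so α_err = S_1/S_0.
  S_0^{−1} = 9^{−1} = 5 (mod 11), so α_err = 5·5 = 25 ≡ 3 = α_5. Error position i = 5.
  Consistency check: S_2/S_1 = 4·9 = 36 ≡ 3 = α_err ✓ (single-error assumption holds).
Step 4: error magnitude e = S_0/v_5 = S_0·∏_{j≠5}(α_5 − α_j) = 9·8 = 72 ≡ 6 (mod 11).
Step 5: correct position 5: c_5 = r_5 − e = 10 − 6 ≡ 4 (mod 11). Hence c = [6, 3, 1, 7, 4].
  Check: interpolating c through the α_i gives m(x) = 9 + 2·x (degree < 2) with m(α_i) = c_i for every i, so c is indeed a codeword.


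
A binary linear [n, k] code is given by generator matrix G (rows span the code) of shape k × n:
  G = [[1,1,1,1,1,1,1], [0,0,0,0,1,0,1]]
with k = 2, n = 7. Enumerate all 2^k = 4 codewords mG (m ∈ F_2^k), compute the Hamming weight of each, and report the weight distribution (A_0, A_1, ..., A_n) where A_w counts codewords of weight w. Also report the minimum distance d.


Weight distribution: A_0 = 1, A_2 = 1, A_5 = 1, A_7 = 1. Minimum distance d = 2.

Enumerate all 2^2 = 4 messages m ∈ F_2^2.
For each, compute codeword c = mG in F_2^7, then tally its weight.
  m = 00 → c = 0000000, weight = 0.
  m = 10 → c = 1111111, weight = 7.
  m = 01 → c = 0000101, weight = 2.
  m = 11 → c = 1111010, weight = 5.
Tally weights:
  weight 0: 1 codewords.
  weight 2: 1 codewords.
  weight 5: 1 codewords.
  weight 7: 1 codewords.
Minimum distance d = smallest w > 0 with A_w > 0 = 2.
Sanity: Σ A_w = 4 = 2^2 = 4 ✓.


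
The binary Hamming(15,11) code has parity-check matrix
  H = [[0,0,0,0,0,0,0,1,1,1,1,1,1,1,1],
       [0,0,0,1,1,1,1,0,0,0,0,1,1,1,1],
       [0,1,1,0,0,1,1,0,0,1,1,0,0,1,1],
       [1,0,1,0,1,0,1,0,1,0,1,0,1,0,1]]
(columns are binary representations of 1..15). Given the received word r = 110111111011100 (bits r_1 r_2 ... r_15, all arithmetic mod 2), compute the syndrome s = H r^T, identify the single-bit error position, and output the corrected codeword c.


s = (1, 0, 0, 0)^T, error position = 8, corrected codeword c = 110111101011100

Compute s = H r^T mod 2 one row at a time:
  s_1 = 1 + 1 + 0 + 1 + 1 + 1 + 0 + 0 = 5 ≡ 1 (mod 2).
  s_2 = 1 + 1 + 1 + 1 + 1 + 1 + 0 + 0 = 6 ≡ 0 (mod 2).
  s_3 = 1 + 0 + 1 + 1 + 0 + 1 + 0 + 0 = 4 ≡ 0 (mod 2).
  s_4 = 1 + 0 + 1 + 1 + 1 + 1 + 1 + 0 = 6 ≡ 0 (mod 2).
s = (1, 0, 0, 0)^T — this equals column 8 of H (binary 1000), so error is at position 8.
Correct: flip bit 8 of r = 110111111011100 to get c = 110111101011100.


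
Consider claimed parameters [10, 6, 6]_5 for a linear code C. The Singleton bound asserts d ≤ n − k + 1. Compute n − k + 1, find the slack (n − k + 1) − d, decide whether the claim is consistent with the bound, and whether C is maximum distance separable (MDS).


Singleton RHS = n − k + 1 = 5, slack = -1, bound violated (no such code; not MDS).

Singleton bound: d ≤ n − k + 1.
Here n = 10, k = 6, so n − k + 1 = 5.
Given d = 6, check d ≤ 5: NO.
Slack = (n − k + 1) − d = -1.
The slack is negative: d = 6 exceeds n − k + 1 = 5 by 1, so the Singleton bound is violated and no linear [10, 6, 6]_5 code can exist. In particular it is not MDS (MDS requires d = n − k + 1 exactly).
Description: the claimed parameters are [10, 6, 6]_5; such a code would be impossible (violates the Singleton bound).


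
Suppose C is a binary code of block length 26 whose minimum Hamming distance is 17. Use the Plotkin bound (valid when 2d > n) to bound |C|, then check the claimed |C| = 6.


Plotkin bound M ≤ 4; given |C| = 6 > bound (violated).

Check applicability: 2d = 34, n = 26.
2d − n = 8 > 0, so Plotkin applies.
Compute d/(2d−n) = 17/8 ≈ 2.1250.
⌊d/(2d−n)⌋ = 2.
Plotkin bound: M ≤ 2·2 = 4.
Given |C| = 6, check: VIOLATED.
This |C| is above the Plotkin bound, so no binary code with n = 26, d = 17 and 6 codewords exists.


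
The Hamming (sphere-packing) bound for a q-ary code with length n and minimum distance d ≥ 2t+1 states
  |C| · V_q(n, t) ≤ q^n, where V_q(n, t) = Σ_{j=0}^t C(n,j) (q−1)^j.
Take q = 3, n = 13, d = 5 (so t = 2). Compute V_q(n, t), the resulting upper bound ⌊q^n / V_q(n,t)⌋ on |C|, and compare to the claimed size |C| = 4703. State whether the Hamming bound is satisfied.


V_q(n, t) = 339, q^n = 1594323, Hamming bound = 4703, |C| = 4703 ≤ bound (satisfied).

Step 1: Compute V_q(n, t) = Σ_{j=0}^2 C(n, j) (q−1)^j.
  j = 0: C(13,0)·(2)^0 = 1·1 = 1.
  j = 1: C(13,1)·(2)^1 = 13·2 = 26.
  j = 2: C(13,2)·(2)^2 = 78·4 = 312.
  V_q(n, t) = 1 + 26 + 312 = 339.
Step 2: q^n = 3^13 = 1594323.
Step 3: Hamming bound ⌊q^n / V_q(n,t)⌋ = ⌊1594323/339⌋ = 4703.
Step 4: Compare |C| = 4703 to 4703: satisfied.
The claimed |C| lies at the Hamming bound (tight).


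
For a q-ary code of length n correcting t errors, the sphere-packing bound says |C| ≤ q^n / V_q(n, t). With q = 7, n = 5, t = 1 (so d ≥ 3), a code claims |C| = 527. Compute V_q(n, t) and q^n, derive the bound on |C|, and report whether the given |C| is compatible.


V_q(n, t) = 31, q^n = 16807, Hamming bound = 542, |C| = 527 ≤ bound (satisfied).

Step 1: Compute V_q(n, t) = Σ_{j=0}^1 C(n, j) (q−1)^j.
  j = 0: C(5,0)·(6)^0 = 1·1 = 1.
  j = 1: C(5,1)·(6)^1 = 5·6 = 30.
  V_q(n, t) = 1 + 30 = 31.
Step 2: q^n = 7^5 = 16807.
Step 3: Hamming bound ⌊q^n / V_q(n,t)⌋ = ⌊16807/31⌋ = 542.
Step 4: Compare |C| = 527 to 542: satisfied.
The claimed |C| lies below the Hamming bound.


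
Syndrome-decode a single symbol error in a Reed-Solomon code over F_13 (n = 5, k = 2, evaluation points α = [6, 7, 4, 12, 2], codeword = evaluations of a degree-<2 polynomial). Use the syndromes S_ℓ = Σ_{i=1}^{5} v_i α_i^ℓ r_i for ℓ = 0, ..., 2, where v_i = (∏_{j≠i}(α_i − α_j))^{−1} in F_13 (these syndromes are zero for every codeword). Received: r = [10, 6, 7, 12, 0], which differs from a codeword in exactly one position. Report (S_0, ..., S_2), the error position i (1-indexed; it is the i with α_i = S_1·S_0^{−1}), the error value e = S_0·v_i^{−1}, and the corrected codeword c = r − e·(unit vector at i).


S = (10, 1, 4), error at position 3, error magnitude e = 2, c = [10, 6, 5, 12, 0].

Step 1: column multipliers v_i = (∏_{j≠i}(α_i − α_j))^{−1} mod 13.
  i = 1 (α = 6): (6−7)(6−4)(6−12)(6−2) = (−1)·2·(−6)·4 = 48 ≡ 9, so v_1 = 9^{−1} = 3 (mod 13).
  i = 2 (α = 7): (7−6)(7−4)(7−12)(7−2) = 1·3·(−5)·5 = −75 ≡ 3, so v_2 = 3^{−1} = 9 (mod 13).
  i = 3 (α = 4): (4−6)(4−7)(4−12)(4−2) = (−2)·(−3)·(−8)·2 = −96 ≡ 8, so v_3 = 8^{−1} = 5 (mod 13).
  i = 4 (α = 12): (12−6)(12−7)(12−4)(12−2) = 6·5·8·10 = 2400 ≡ 8, so v_4 = 8^{−1} = 5 (mod 13).
  i = 5 (α = 2): (2−6)(2−7)(2−4)(2−12) = (−4)·(−5)·(−2)·(−10) = 400 ≡ 10, so v_5 = 10^{−1} = 4 (mod 13).
  v = [3, 9, 5, 5, 4].
Step 2: syndromes of r = [10, 6, 7, 12, 0] (all sums mod 13).
  S_0 = Σ v_i r_i = 3·10 + 9·6 + 5·7 + 5·12 + 4·0 = 179 ≡ 10.
  S_1 = Σ v_i α_i r_i = 3·6·10 + 9·7·6 + 5·4·7 + 5·12·12 + 4·2·0 = 1418 ≡ 1.
  α_i^2 mod 13 = [10, 10, 3, 1, 4].
  S_2 = Σ v_i α_i^2 r_i = 3·10·10 + 9·10·6 + 5·3·7 + 5·1·12 + 4·4·0 = 1005 ≡ 4.
  S = (10, 1, 4) ≠ 0, so r is not a codeword (an error is present).
Step 3: locate the error. For a single error e at position i, S_ℓ = v_i·e·α_i^ℓ, so α_err = S_1/S_0.
  S_0^{−1} = 10^{−1} = 4 (mod 13), so α_err = 1·4 = 4 ≡ 4 = α_3. Error position i = 3.
  Consistency check: S_2/S_1 = 4·1 = 4 ≡ 4 = α_err ✓ (single-error assumption holds).
Step 4: error magnitude e = S_0/v_3 = S_0·∏_{j≠3}(α_3 − α_j) = 10·8 = 80 ≡ 2 (mod 13).
Step 5: correct position 3: c_3 = r_3 − e = 7 − 2 ≡ 5 (mod 13). Hence c = [10, 6, 5, 12, 0].
  Check: interpolating c through the α_i gives m(x) = 8 + 9·x (degree < 2) with m(α_i) = c_i for every i, so c is indeed a codeword.


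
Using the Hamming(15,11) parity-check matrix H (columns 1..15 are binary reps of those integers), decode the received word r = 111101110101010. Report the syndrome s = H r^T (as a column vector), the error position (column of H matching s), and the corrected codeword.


s = (0, 1, 0, 1)^T, error position = 5, corrected codeword c = 111111110101010

Compute s = H r^T mod 2 one row at a time:
  s_1 = 1 + 0 + 1 + 0 + 1 + 0 + 1 + 0 = 4 ≡ 0 (mod 2).
  s_2 = 1 + 0 + 1 + 1 + 1 + 0 + 1 + 0 = 5 ≡ 1 (mod 2).
  s_3 = 1 + 1 + 1 + 1 + 1 + 0 + 1 + 0 = 6 ≡ 0 (mod 2).
  s_4 = 1 + 1 + 0 + 1 + 0 + 0 + 0 + 0 = 3 ≡ 1 (mod 2).
s = (0, 1, 0, 1)^T — this equals column 5 of H (binary 0101), so error is at position 5.
Correct: flip bit 5 of r = 111101110101010 to get c = 111111110101010.


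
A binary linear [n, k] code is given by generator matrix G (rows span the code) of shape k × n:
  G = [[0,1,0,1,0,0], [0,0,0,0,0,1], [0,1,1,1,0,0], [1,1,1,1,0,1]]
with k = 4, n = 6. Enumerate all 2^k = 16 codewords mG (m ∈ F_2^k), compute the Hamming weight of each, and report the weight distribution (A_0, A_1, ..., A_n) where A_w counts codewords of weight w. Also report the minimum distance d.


Weight distribution: A_0 = 1, A_1 = 3, A_2 = 4, A_3 = 4, A_4 = 3, A_5 = 1. Minimum distance d = 1.

Enumerate all 2^4 = 16 messages m ∈ F_2^4.
For each, compute codeword c = mG in F_2^6, then tally its weight.
  m = 0000 → c = 000000, weight = 0.
  m = 1000 → c = 010100, weight = 2.
  m = 0100 → c = 000001, weight = 1.
  m = 1100 → c = 010101, weight = 3.
  m = 0010 → c = 011100, weight = 3.
  m = 1010 → c = 001000, weight = 1.
  m = 0110 → c = 011101, weight = 4.
  m = 1110 → c = 001001, weight = 2.
  m = 0001 → c = 111101, weight = 5.
  m = 1001 → c = 101001, weight = 3.
  m = 0101 → c = 111100, weight = 4.
  m = 1101 → c = 101000, weight = 2.
  m = 0011 → c = 100001, weight = 2.
  m = 1011 → c = 110101, weight = 4.
  m = 0111 → c = 100000, weight = 1.
  m = 1111 → c = 110100, weight = 3.
Tally weights:
  weight 0: 1 codewords.
  weight 1: 3 codewords.
  weight 2: 4 codewords.
  weight 3: 4 codewords.
  weight 4: 3 codewords.
  weight 5: 1 codewords.
Minimum distance d = smallest w > 0 with A_w > 0 = 1.
Sanity: Σ A_w = 16 = 2^4 = 16 ✓.


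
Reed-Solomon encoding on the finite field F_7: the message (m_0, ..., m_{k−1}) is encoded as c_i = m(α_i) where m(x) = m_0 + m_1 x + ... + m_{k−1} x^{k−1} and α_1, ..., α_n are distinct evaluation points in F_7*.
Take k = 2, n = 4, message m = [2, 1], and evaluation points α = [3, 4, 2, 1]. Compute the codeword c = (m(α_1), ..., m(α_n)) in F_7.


c = [5, 6, 4, 3]

Message polynomial: m(x) = 2 + 1·x (mod 7).
For each evaluation point α_i, compute m(α_i) mod 7:
  α_1 = 3: Horner steps 1 → 5, so m(3) = 5.
  α_2 = 4: Horner steps 1 → 6, so m(4) = 6.
  α_3 = 2: Horner steps 1 → 4, so m(2) = 4.
  α_4 = 1: Horner steps 1 → 3, so m(1) = 3.
Codeword c = [5, 6, 4, 3] ∈ F_7^4.


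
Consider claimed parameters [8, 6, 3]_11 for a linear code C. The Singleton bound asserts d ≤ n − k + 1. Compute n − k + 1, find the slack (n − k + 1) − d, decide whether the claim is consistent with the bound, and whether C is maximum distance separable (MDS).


Singleton RHS = n − k + 1 = 3, slack = 0, bound satisfied, MDS.

Singleton bound: d ≤ n − k + 1.
Here n = 8, k = 6, so n − k + 1 = 3.
Given d = 3, check d ≤ 3: YES.
Slack = (n − k + 1) − d = 0.
The code is MDS (slack = 0).
Description: the claimed parameters are [8, 6, 3]_11; such a code would be MDS (meets Singleton bound).
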